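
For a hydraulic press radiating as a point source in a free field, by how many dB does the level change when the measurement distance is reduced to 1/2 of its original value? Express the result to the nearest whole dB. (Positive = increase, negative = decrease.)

With spherical spreading the level changes by −20·log₁₀(r₂/r₁).
ΔL = −20·log₁₀(0.5) = +6.02 dB.

+6 dB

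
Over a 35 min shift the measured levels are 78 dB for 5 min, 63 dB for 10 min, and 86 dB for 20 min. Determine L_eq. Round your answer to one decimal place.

83.7 dB

L_eq = 10·log₁₀[(1/T)·Σ tᵢ·10^(Lᵢ/10)] with T = 35 min.
Σ tᵢ·10^(Lᵢ/10) = 5·10^(78/10) + 10·10^(63/10) + 20·10^(86/10) = 8.298e+09.
L_eq = 10·log₁₀(8.298e+09/35) = 83.75 dB.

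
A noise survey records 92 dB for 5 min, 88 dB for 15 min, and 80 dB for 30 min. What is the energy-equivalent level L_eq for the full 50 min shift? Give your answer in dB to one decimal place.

The energy average is taken in the linear domain: L_eq = 10·log₁₀[(Σ tᵢ·10^(Lᵢ/10))/T], T = 50 min.
Σ tᵢ·10^(Lᵢ/10) = 5·10^(92/10) + 15·10^(88/10) + 30·10^(80/10) = 2.039e+10.
L_eq = 10·log₁₀(2.039e+10/50) = 86.10 dB.

86.1 dB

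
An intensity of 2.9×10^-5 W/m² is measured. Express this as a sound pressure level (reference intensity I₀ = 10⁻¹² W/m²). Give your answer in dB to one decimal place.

L = 10·log₁₀(I/I₀) = 10·log₁₀(2.9×10^-5/10⁻¹²) = 10·log₁₀(2.9×10^7).
L = 10·(0.4624 + 7) = 74.62 dB.

74.6 dB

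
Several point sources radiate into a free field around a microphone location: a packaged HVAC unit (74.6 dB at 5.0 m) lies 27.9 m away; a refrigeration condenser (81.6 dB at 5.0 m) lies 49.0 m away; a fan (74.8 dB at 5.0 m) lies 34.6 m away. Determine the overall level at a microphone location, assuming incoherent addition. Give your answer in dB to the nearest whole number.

Propagate each source to the receiver with L = L_ref − 20·log₁₀(r/r_ref), then add intensities.
packaged HVAC unit: 74.6 − 20·log₁₀(27.9/5.0) = 74.6 − 14.93 = 59.67 dB.
refrigeration condenser: 81.6 − 20·log₁₀(49.0/5.0) = 81.6 − 19.82 = 61.78 dB.
fan: 74.8 − 20·log₁₀(34.6/5.0) = 74.8 − 16.80 = 58.00 dB.
Σ 10^(L/10) = 3.062e+06 → L_total = 10·log₁₀(3.062e+06) = 64.86 dB.

65 dB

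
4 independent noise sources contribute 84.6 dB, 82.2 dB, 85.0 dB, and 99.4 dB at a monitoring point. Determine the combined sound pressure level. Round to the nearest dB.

100 dB

Incoherent sources combine by intensity addition: L_total = 10·log₁₀(Σ 10^(L_i/10)).
Σ 10^(L/10) = 10^(84.6/10) + 10^(82.2/10) + 10^(85.0/10) + 10^(99.4/10) = 9.480e+09.
L_total = 10·log₁₀(9.480e+09) = 99.77 dB.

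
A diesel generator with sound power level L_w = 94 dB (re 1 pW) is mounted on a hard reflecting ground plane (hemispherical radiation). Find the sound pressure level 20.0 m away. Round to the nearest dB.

60 dB

The power spreads over a hemisphere of area 2π·r², so L_p = L_w − 10·log₁₀(2π·r²).
2π·r² = 2513 m², 10·log₁₀ of that is 34.002 dB.
L_p = 94 − 34.002 = 60.00 dB.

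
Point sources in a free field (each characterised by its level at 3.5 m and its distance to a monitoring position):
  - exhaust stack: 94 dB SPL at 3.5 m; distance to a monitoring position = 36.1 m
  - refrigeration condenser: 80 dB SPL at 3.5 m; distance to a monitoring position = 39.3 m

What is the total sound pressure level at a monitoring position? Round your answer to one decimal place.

73.9 dB SPL

First find each source's level at the receiver (point-source: −20·log₁₀(r/r_ref)), then combine on an intensity basis.
exhaust stack: 94 − 20·log₁₀(36.1/3.5) = 94 − 20.27 = 73.73 dB SPL.
refrigeration condenser: 80 − 20·log₁₀(39.3/3.5) = 80 − 21.01 = 58.99 dB SPL.
Σ 10^(L/10) = 2.440e+07 → L_total = 10·log₁₀(2.440e+07) = 73.87 dB SPL.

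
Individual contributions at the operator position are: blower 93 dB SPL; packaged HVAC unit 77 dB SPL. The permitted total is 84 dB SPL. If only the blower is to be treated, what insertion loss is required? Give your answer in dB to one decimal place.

10.0 dB

Fixed contribution from the other source: Σ 10^(L/10) = 10^(77/10) = 5.012e+07 (77.00 dB SPL).
To meet 84 dB SPL overall, the treated blower may contribute at most 10^(84/10) − 5.012e+07 = 2.011e+08, i.e. 83.03 dB SPL.
So the blower must be reduced from 93 to 83.03 dB SPL: IL = 9.97 dB.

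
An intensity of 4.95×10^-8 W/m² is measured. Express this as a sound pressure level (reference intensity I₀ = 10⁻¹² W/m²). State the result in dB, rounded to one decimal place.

46.9 dB

Dividing by I₀ shifts the exponent by 12: I/I₀ = 4.95×10^4.
L = 10·(0.6946 + 4) = 46.95 dB.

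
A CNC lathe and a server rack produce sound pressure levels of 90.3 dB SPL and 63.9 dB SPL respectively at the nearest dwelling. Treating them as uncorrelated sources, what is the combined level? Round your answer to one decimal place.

Incoherent sources combine by intensity addition: L_total = 10·log₁₀(Σ 10^(L_i/10)).
Σ 10^(L/10) = 10^(90.3/10) + 10^(63.9/10) = 1.074e+09.
L_total = 10·log₁₀(1.074e+09) = 90.31 dB SPL.

90.3 dB SPL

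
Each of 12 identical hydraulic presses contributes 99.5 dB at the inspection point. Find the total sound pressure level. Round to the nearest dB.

110 dB

N identical incoherent sources raise the level by 10·log₁₀ N.
L_total = 99.5 + 10·log₁₀(12) = 99.5 + 10.792 = 110.29 dB.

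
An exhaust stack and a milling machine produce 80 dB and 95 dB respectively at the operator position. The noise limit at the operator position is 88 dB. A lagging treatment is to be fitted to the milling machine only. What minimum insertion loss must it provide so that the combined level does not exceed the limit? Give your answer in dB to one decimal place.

7.7 dB

Everything except the milling machine sums to 10^(80/10) = 1.000e+08 in linear terms, 80.00 dB.
The limit corresponds to 10^(88/10) = 6.310e+08; subtracting the fixed part leaves 5.310e+08 for the milling machine, i.e. 87.25 dB.
Required insertion loss = 95 − 87.25 = 7.75 dB.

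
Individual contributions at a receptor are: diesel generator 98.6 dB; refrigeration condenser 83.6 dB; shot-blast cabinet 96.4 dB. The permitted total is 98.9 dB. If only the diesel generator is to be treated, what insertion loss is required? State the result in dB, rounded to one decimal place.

3.6 dB

The untreated sources together contribute 10^(83.6/10) + 10^(96.4/10) = 4.594e+09, i.e. 96.62 dB.
The limit corresponds to 10^(98.9/10) = 7.762e+09; subtracting the fixed part leaves 3.168e+09 for the diesel generator, i.e. 95.01 dB.
Required insertion loss = 98.6 − 95.01 = 3.59 dB.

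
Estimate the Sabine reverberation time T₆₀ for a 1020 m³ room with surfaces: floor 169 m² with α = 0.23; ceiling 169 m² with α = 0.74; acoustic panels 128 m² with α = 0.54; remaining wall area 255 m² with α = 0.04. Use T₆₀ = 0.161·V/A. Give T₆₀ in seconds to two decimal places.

0.68 s

Total absorption A = 169·0.23 + 169·0.74 + 128·0.54 + 255·0.04 = 243.25 m² sabins.
T₆₀ = 0.161 × 1020 / 243.25 = 0.675 s.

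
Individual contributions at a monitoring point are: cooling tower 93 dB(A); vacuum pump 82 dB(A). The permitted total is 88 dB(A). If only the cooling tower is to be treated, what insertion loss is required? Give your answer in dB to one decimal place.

6.3 dB

Fixed contribution from the other source: Σ 10^(L/10) = 10^(82/10) = 1.585e+08 (82.00 dB(A)).
The limit corresponds to 10^(88/10) = 6.310e+08; subtracting the fixed part leaves 4.725e+08 for the cooling tower, i.e. 86.74 dB(A).
Required insertion loss = 93 − 86.74 = 6.26 dB.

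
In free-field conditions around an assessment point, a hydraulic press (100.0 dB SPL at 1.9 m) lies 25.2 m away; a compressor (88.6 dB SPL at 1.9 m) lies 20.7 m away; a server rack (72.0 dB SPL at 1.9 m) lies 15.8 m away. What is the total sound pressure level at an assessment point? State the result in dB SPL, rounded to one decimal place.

First find each source's level at the receiver (point-source: −20·log₁₀(r/r_ref)), then combine on an intensity basis.
hydraulic press: 100.0 − 20·log₁₀(25.2/1.9) = 100.0 − 22.45 = 77.55 dB SPL.
compressor: 88.6 − 20·log₁₀(20.7/1.9) = 88.6 − 20.74 = 67.86 dB SPL.
server rack: 72.0 − 20·log₁₀(15.8/1.9) = 72.0 − 18.40 = 53.60 dB SPL.
Σ 10^(L/10) = 6.318e+07 → L_total = 10·log₁₀(6.318e+07) = 78.01 dB SPL.

78.0 dB SPL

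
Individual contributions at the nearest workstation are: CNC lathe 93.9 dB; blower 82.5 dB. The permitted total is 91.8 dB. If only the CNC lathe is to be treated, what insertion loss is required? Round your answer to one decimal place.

2.6 dB

Everything except the CNC lathe sums to 10^(82.5/10) = 1.778e+08 in linear terms, 82.50 dB.
The limit corresponds to 10^(91.8/10) = 1.514e+09; subtracting the fixed part leaves 1.336e+09 for the CNC lathe, i.e. 91.26 dB.
So the CNC lathe must be reduced from 93.9 to 91.26 dB: IL = 2.64 dB.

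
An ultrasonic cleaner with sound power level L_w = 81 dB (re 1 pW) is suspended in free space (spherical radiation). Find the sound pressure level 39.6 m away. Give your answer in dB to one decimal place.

The power spreads over a sphere of area 4π·r², so L_p = L_w − 10·log₁₀(4π·r²).
4π·r² = 1.971e+04 m², 10·log₁₀ of that is 42.946 dB.
L_p = 81 − 42.946 = 38.05 dB.

38.1 dB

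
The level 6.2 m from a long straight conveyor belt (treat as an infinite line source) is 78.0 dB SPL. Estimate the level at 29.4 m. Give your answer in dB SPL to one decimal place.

71.2 dB SPL

Cylindrical spreading from a line source gives a 10·log₁₀(r₂/r₁) drop.
L₂ = 78.0 − 10·log₁₀(29.4/6.2) = 78.0 − 6.760 = 71.24 dB SPL.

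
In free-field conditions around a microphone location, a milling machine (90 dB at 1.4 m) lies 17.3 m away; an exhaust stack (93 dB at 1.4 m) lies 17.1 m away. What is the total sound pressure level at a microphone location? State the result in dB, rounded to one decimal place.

73.0 dB

Propagate each source to the receiver with L = L_ref − 20·log₁₀(r/r_ref), then add intensities.
milling machine: 90 − 20·log₁₀(17.3/1.4) = 90 − 21.84 = 68.16 dB.
exhaust stack: 93 − 20·log₁₀(17.1/1.4) = 93 − 21.74 = 71.26 dB.
Σ 10^(L/10) = 1.992e+07 → L_total = 10·log₁₀(1.992e+07) = 72.99 dB.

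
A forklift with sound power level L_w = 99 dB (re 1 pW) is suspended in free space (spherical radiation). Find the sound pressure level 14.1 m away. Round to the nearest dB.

65 dB

Free-field spherical radiation: L_p = L_w − 10·log₁₀(4π·r²), r = 14.1 m.
4π·r² = 2498 m², 10·log₁₀ of that is 33.976 dB.
L_p = 99 − 33.976 = 65.02 dB.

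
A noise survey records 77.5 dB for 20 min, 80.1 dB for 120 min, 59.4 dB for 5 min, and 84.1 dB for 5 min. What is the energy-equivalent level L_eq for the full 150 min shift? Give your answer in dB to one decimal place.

L_eq = 10·log₁₀[(1/T)·Σ tᵢ·10^(Lᵢ/10)] with T = 150 min.
Σ tᵢ·10^(Lᵢ/10) = 20·10^(77.5/10) + 120·10^(80.1/10) + 5·10^(59.4/10) + 5·10^(84.1/10) = 1.469e+10.
L_eq = 10·log₁₀(1.469e+10/150) = 79.91 dB.

79.9 dB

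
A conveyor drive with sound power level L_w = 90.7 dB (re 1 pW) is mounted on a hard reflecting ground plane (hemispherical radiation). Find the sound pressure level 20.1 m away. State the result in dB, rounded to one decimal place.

56.7 dB

The power spreads over a hemisphere of area 2π·r², so L_p = L_w − 10·log₁₀(2π·r²).
2π·r² = 2538 m², 10·log₁₀ of that is 34.046 dB.
L_p = 90.7 − 34.046 = 56.65 dB.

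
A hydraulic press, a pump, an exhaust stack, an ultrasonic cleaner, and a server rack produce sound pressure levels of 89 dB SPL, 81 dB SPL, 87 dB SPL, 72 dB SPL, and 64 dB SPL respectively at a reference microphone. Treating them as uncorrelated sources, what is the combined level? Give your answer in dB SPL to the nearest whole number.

92 dB SPL

Incoherent sources combine by intensity addition: L_total = 10·log₁₀(Σ 10^(L_i/10)).
Σ 10^(L/10) = 10^(89/10) + 10^(81/10) + 10^(87/10) + 10^(72/10) + 10^(64/10) = 1.440e+09.
L_total = 10·log₁₀(1.440e+09) = 91.58 dB SPL.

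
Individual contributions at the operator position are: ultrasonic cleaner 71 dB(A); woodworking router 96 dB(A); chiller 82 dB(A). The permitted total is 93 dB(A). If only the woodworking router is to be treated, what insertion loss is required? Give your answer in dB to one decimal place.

The untreated sources together contribute 10^(71/10) + 10^(82/10) = 1.711e+08, i.e. 82.33 dB(A).
To meet 93 dB(A) overall, the treated woodworking router may contribute at most 10^(93/10) − 1.711e+08 = 1.824e+09, i.e. 92.61 dB(A).
So the woodworking router must be reduced from 96 to 92.61 dB(A): IL = 3.39 dB.

3.4 dB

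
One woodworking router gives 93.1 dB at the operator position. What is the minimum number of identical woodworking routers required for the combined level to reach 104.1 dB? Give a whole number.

13

N identical sources give L₁ + 10·log₁₀ N, so require 10·log₁₀ N ≥ 104.1 − 93.1 = 11.0 dB.
N ≥ 10^(11.0/10) = 12.589, so N = 13.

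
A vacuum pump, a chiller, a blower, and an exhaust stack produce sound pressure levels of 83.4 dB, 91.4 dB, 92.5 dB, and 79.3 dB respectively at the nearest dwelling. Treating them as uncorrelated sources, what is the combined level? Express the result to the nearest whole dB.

For uncorrelated sources the intensities add, so convert each level to linear form, sum, and take 10·log₁₀ of the total.
Σ 10^(L/10) = 10^(83.4/10) + 10^(91.4/10) + 10^(92.5/10) + 10^(79.3/10) = 3.463e+09.
L_total = 10·log₁₀(3.463e+09) = 95.39 dB.

95 dB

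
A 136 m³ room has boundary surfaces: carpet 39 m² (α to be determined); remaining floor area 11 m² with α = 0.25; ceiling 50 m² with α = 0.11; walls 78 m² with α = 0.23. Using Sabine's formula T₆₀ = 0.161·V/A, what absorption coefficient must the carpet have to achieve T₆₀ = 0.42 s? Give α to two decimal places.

0.67

From T₆₀ = 0.161·V/A, the target T₆₀ = 0.42 s needs A = 0.161·136/0.42 = 52.13 m².
Absorption from the other surfaces = 11·0.25 + 50·0.11 + 78·0.23 = 26.19 m², so the carpet must supply 25.94 m² over 39 m².
α = 25.94/39 = 0.665.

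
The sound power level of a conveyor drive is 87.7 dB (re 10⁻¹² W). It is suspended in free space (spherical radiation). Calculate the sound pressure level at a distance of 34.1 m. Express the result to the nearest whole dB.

46 dB

The power spreads over a sphere of area 4π·r², so L_p = L_w − 10·log₁₀(4π·r²).
4π·r² = 1.461e+04 m², 10·log₁₀ of that is 41.647 dB.
L_p = 87.7 − 41.647 = 46.05 dB.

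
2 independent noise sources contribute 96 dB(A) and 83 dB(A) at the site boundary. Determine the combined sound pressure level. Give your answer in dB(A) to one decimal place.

96.2 dB(A)

Incoherent sources combine by intensity addition: L_total = 10·log₁₀(Σ 10^(L_i/10)).
Σ 10^(L/10) = 10^(96/10) + 10^(83/10) = 4.181e+09.
L_total = 10·log₁₀(4.181e+09) = 96.21 dB(A).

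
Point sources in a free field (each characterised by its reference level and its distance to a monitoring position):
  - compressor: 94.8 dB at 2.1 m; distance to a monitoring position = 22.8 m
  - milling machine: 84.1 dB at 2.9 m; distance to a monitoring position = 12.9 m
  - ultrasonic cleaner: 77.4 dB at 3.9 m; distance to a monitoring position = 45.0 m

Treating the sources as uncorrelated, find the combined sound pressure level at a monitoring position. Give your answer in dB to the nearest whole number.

Propagate each source to the receiver with L = L_ref − 20·log₁₀(r/r_ref), then add intensities.
compressor: 94.8 − 20·log₁₀(22.8/2.1) = 94.8 − 20.71 = 74.09 dB.
milling machine: 84.1 − 20·log₁₀(12.9/2.9) = 84.1 − 12.96 = 71.14 dB.
ultrasonic cleaner: 77.4 − 20·log₁₀(45.0/3.9) = 77.4 − 21.24 = 56.16 dB.
Σ 10^(L/10) = 3.902e+07 → L_total = 10·log₁₀(3.902e+07) = 75.91 dB.

76 dB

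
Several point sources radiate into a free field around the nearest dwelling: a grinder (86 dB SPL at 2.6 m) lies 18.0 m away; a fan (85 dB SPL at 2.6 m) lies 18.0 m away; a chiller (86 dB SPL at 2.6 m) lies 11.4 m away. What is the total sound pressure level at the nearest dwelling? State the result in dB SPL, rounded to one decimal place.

75.5 dB SPL

Propagate each source to the receiver with L = L_ref − 20·log₁₀(r/r_ref), then add intensities.
grinder: 86 − 20·log₁₀(18.0/2.6) = 86 − 16.81 = 69.19 dB SPL.
fan: 85 − 20·log₁₀(18.0/2.6) = 85 − 16.81 = 68.19 dB SPL.
chiller: 86 − 20·log₁₀(11.4/2.6) = 86 − 12.84 = 73.16 dB SPL.
Σ 10^(L/10) = 3.561e+07 → L_total = 10·log₁₀(3.561e+07) = 75.52 dB SPL.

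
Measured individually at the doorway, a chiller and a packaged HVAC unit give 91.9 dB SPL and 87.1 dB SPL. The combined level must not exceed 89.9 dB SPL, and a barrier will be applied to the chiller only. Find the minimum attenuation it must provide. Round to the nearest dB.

The untreated sources together contribute 10^(87.1/10) = 5.129e+08, i.e. 87.10 dB SPL.
To meet 89.9 dB SPL overall, the treated chiller may contribute at most 10^(89.9/10) − 5.129e+08 = 4.644e+08, i.e. 86.67 dB SPL.
Required insertion loss = 91.9 − 86.67 = 5.23 dB.

5 dB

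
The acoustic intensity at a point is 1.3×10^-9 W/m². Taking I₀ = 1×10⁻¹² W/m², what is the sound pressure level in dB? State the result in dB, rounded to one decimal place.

I/I₀ = 1.3×10^-9/10⁻¹² = 1.3×10^3, and L = 10·log₁₀(I/I₀).
L = 10·(0.1139 + 3) = 31.14 dB.

31.1 dB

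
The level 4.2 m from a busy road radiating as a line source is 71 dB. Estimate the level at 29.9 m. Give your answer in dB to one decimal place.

62.5 dB

Line-source attenuation: ΔL = 10·log₁₀(r₂/r₁) = 10·log₁₀(29.9/4.2) = 8.524 dB.
L₂ = 71 − 10·log₁₀(29.9/4.2) = 71 − 8.524 = 62.48 dB.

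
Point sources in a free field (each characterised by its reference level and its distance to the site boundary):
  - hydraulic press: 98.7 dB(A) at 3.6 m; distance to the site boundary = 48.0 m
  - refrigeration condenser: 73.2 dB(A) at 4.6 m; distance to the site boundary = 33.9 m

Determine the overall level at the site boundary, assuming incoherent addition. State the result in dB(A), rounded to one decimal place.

76.2 dB(A)

Propagate each source to the receiver with L = L_ref − 20·log₁₀(r/r_ref), then add intensities.
hydraulic press: 98.7 − 20·log₁₀(48.0/3.6) = 98.7 − 22.50 = 76.20 dB(A).
refrigeration condenser: 73.2 − 20·log₁₀(33.9/4.6) = 73.2 − 17.35 = 55.85 dB(A).
Σ 10^(L/10) = 4.208e+07 → L_total = 10·log₁₀(4.208e+07) = 76.24 dB(A).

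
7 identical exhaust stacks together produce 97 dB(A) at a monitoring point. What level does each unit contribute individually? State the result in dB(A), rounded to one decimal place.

Dividing the total intensity by 7 lowers the level by 10·log₁₀ 7 = 8.451 dB: L₁ = 97 − 8.451.

88.5 dB(A)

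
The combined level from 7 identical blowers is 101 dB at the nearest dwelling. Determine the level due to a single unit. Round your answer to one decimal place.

92.5 dB

For N identical incoherent sources L_total = L₁ + 10·log₁₀ N, so L₁ = 101 − 10·log₁₀(7) = 101 − 8.451.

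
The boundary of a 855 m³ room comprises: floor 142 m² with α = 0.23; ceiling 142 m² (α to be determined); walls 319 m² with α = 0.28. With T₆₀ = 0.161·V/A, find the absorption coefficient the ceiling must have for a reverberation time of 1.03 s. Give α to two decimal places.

From T₆₀ = 0.161·V/A, the target T₆₀ = 1.03 s needs A = 0.161·855/1.03 = 133.65 m².
Absorption from the other surfaces = 142·0.23 + 319·0.28 = 121.98 m², so the ceiling must supply 11.67 m² over 142 m².
α = 11.67/142 = 0.082.

0.08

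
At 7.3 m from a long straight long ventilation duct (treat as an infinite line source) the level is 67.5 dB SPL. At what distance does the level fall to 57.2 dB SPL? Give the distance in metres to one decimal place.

78.2 m

Line-source spreading drops the level by 10·log₁₀(r₂/r₁); inverting, r₂/r₁ = 10^(ΔL/10).
r₂ = 7.3·10^((67.5−57.2)/10) = 7.3·10^(10.3/10) = 78.22 m.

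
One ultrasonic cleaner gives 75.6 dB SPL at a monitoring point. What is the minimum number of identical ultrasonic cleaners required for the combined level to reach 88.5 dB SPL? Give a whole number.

The shortfall is 88.5 − 75.6 = 12.9 dB, and N units add 10·log₁₀ N, so need 10·log₁₀ N ≥ 12.9.
N ≥ 10^(12.9/10) = 19.498, so N = 20.

20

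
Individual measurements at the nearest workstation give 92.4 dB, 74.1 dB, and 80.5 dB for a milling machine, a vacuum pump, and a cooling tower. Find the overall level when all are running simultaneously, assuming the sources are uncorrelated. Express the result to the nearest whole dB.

For uncorrelated sources the intensities add, so convert each level to linear form, sum, and take 10·log₁₀ of the total.
Σ 10^(L/10) = 10^(92.4/10) + 10^(74.1/10) + 10^(80.5/10) = 1.876e+09.
L_total = 10·log₁₀(1.876e+09) = 92.73 dB.

93 dB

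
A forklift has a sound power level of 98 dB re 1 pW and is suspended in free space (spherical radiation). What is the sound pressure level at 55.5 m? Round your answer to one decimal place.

Free-field spherical radiation: L_p = L_w − 10·log₁₀(4π·r²), r = 55.5 m.
4π·r² = 3.871e+04 m², 10·log₁₀ of that is 45.878 dB.
L_p = 98 − 45.878 = 52.12 dB.

52.1 dB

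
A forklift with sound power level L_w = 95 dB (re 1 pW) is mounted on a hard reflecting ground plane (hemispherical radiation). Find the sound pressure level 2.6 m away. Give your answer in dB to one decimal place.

Free-field hemispherical radiation: L_p = L_w − 10·log₁₀(2π·r²), r = 2.6 m.
2π·r² = 42.47 m², 10·log₁₀ of that is 16.281 dB.
L_p = 95 − 16.281 = 78.72 dB.

78.7 dB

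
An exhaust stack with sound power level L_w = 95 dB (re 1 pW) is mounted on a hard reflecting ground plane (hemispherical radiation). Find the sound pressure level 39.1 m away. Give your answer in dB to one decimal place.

55.2 dB

Free-field hemispherical radiation: L_p = L_w − 10·log₁₀(2π·r²), r = 39.1 m.
2π·r² = 9606 m², 10·log₁₀ of that is 39.825 dB.
L_p = 95 − 39.825 = 55.17 dB.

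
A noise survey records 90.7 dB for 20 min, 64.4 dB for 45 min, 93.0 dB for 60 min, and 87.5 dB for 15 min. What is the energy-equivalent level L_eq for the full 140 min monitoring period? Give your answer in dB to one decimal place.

Weight each interval's intensity by its duration and average over T = 140 min:
Σ tᵢ·10^(Lᵢ/10) = 20·10^(90.7/10) + 45·10^(64.4/10) + 60·10^(93.0/10) + 15·10^(87.5/10) = 1.518e+11.
L_eq = 10·log₁₀(1.518e+11/140) = 90.35 dB.

90.4 dB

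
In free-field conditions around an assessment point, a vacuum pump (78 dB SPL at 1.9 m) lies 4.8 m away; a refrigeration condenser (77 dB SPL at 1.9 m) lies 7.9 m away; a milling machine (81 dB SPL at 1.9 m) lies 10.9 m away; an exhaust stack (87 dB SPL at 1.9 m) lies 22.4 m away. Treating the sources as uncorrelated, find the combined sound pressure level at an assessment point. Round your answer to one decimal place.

Apply inverse-square spreading to bring every level to the receiver, then sum 10^(L/10).
vacuum pump: 78 − 20·log₁₀(4.8/1.9) = 78 − 8.05 = 69.95 dB SPL.
refrigeration condenser: 77 − 20·log₁₀(7.9/1.9) = 77 − 12.38 = 64.62 dB SPL.
milling machine: 81 − 20·log₁₀(10.9/1.9) = 81 − 15.17 = 65.83 dB SPL.
exhaust stack: 87 − 20·log₁₀(22.4/1.9) = 87 − 21.43 = 65.57 dB SPL.
Σ 10^(L/10) = 2.022e+07 → L_total = 10·log₁₀(2.022e+07) = 73.06 dB SPL.

73.1 dB SPL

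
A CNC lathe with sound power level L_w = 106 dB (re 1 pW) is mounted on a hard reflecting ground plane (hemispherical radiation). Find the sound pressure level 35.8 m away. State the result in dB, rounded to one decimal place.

66.9 dB

L_p = L_w − 10·log₁₀(2π·r²) with r = 35.8 m.
2π·r² = 8053 m², 10·log₁₀ of that is 39.059 dB.
L_p = 106 − 39.059 = 66.94 dB.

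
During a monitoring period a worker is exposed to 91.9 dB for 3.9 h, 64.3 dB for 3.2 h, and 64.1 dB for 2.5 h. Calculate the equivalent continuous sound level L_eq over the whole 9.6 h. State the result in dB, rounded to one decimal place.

88.0 dB

L_eq = 10·log₁₀[(1/T)·Σ tᵢ·10^(Lᵢ/10)] with T = 9.6 h.
Σ tᵢ·10^(Lᵢ/10) = 3.9·10^(91.9/10) + 3.2·10^(64.3/10) + 2.5·10^(64.1/10) = 6.055e+09.
L_eq = 10·log₁₀(6.055e+09/9.6) = 88.00 dB.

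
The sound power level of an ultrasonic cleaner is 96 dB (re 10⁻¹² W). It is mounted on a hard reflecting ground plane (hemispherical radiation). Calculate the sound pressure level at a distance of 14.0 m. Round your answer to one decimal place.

65.1 dB

L_p = L_w − 10·log₁₀(2π·r²) with r = 14.0 m.
2π·r² = 1232 m², 10·log₁₀ of that is 30.904 dB.
L_p = 96 − 30.904 = 65.10 dB.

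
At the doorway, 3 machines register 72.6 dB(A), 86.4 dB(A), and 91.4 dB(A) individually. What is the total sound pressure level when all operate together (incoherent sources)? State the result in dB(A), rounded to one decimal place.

For uncorrelated sources the intensities add, so convert each level to linear form, sum, and take 10·log₁₀ of the total.
Σ 10^(L/10) = 10^(72.6/10) + 10^(86.4/10) + 10^(91.4/10) = 1.835e+09.
L_total = 10·log₁₀(1.835e+09) = 92.64 dB(A).

92.6 dB(A)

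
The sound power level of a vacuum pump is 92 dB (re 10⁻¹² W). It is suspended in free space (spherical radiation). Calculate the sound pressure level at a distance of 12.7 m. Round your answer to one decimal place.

The power spreads over a sphere of area 4π·r², so L_p = L_w − 10·log₁₀(4π·r²).
4π·r² = 2027 m², 10·log₁₀ of that is 33.068 dB.
L_p = 92 − 33.068 = 58.93 dB.

58.9 dB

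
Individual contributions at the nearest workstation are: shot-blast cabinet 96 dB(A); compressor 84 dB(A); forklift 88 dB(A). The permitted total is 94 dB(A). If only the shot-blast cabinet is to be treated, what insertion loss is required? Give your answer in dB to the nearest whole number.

Everything except the shot-blast cabinet sums to 10^(84/10) + 10^(88/10) = 8.821e+08 in linear terms, 89.46 dB(A).
To meet 94 dB(A) overall, the treated shot-blast cabinet may contribute at most 10^(94/10) − 8.821e+08 = 1.630e+09, i.e. 92.12 dB(A).
So the shot-blast cabinet must be reduced from 96 to 92.12 dB(A): IL = 3.88 dB.

4 dB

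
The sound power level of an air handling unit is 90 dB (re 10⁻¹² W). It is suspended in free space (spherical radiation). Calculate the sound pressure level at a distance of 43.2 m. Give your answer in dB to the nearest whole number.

46 dB

The power spreads over a sphere of area 4π·r², so L_p = L_w − 10·log₁₀(4π·r²).
4π·r² = 2.345e+04 m², 10·log₁₀ of that is 43.702 dB.
L_p = 90 − 43.702 = 46.30 dB.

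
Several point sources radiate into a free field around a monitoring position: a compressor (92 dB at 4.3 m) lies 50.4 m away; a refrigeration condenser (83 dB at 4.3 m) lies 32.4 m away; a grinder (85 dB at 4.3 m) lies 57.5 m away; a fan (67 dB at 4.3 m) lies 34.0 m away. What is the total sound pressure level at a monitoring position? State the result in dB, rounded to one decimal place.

72.3 dB

Apply inverse-square spreading to bring every level to the receiver, then sum 10^(L/10).
compressor: 92 − 20·log₁₀(50.4/4.3) = 92 − 21.38 = 70.62 dB.
refrigeration condenser: 83 − 20·log₁₀(32.4/4.3) = 83 − 17.54 = 65.46 dB.
grinder: 85 − 20·log₁₀(57.5/4.3) = 85 − 22.52 = 62.48 dB.
fan: 67 − 20·log₁₀(34.0/4.3) = 67 − 17.96 = 49.04 dB.
Σ 10^(L/10) = 1.690e+07 → L_total = 10·log₁₀(1.690e+07) = 72.28 dB.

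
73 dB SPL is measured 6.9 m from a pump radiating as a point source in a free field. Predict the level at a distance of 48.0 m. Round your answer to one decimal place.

56.2 dB SPL

Spherical spreading from a point source gives a 20·log₁₀(r₂/r₁) drop.
L₂ = 73 − 20·log₁₀(48.0/6.9) = 73 − 16.848 = 56.15 dB SPL.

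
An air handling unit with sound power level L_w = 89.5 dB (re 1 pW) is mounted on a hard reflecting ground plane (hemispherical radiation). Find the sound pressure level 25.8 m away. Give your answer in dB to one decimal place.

53.3 dB

The power spreads over a hemisphere of area 2π·r², so L_p = L_w − 10·log₁₀(2π·r²).
2π·r² = 4182 m², 10·log₁₀ of that is 36.214 dB.
L_p = 89.5 − 36.214 = 53.29 dB.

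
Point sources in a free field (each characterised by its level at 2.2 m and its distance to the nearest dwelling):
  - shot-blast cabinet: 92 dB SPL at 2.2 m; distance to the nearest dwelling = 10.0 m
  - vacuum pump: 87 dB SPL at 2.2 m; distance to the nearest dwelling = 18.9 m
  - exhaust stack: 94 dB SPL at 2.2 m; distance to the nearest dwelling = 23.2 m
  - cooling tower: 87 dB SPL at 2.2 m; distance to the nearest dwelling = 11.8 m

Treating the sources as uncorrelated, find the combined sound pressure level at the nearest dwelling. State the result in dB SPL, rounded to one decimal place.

80.9 dB SPL

Apply inverse-square spreading to bring every level to the receiver, then sum 10^(L/10).
shot-blast cabinet: 92 − 20·log₁₀(10.0/2.2) = 92 − 13.15 = 78.85 dB SPL.
vacuum pump: 87 − 20·log₁₀(18.9/2.2) = 87 − 18.68 = 68.32 dB SPL.
exhaust stack: 94 − 20·log₁₀(23.2/2.2) = 94 − 20.46 = 73.54 dB SPL.
cooling tower: 87 − 20·log₁₀(11.8/2.2) = 87 − 14.59 = 72.41 dB SPL.
Σ 10^(L/10) = 1.235e+08 → L_total = 10·log₁₀(1.235e+08) = 80.92 dB SPL.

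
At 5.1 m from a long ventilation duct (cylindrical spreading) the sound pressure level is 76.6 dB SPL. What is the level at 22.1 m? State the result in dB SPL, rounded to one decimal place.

70.2 dB SPL

Cylindrical spreading from a line source gives a 10·log₁₀(r₂/r₁) drop.
L₂ = 76.6 − 10·log₁₀(22.1/5.1) = 76.6 − 6.368 = 70.23 dB SPL.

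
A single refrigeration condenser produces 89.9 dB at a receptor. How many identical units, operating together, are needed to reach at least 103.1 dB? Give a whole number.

21

Need L₁ + 10·log₁₀ N ≥ 103.1, i.e. log₁₀ N ≥ 1.32.
N ≥ 10^(13.2/10) = 20.893, so N = 21.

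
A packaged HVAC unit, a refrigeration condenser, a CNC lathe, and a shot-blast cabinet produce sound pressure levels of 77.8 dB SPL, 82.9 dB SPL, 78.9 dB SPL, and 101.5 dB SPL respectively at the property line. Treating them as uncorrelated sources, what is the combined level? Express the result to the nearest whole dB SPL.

Incoherent sources combine by intensity addition: L_total = 10·log₁₀(Σ 10^(L_i/10)).
Σ 10^(L/10) = 10^(77.8/10) + 10^(82.9/10) + 10^(78.9/10) + 10^(101.5/10) = 1.446e+10.
L_total = 10·log₁₀(1.446e+10) = 101.60 dB SPL.

102 dB SPL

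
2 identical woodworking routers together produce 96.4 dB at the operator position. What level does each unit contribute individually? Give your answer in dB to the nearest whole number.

For N identical incoherent sources L_total = L₁ + 10·log₁₀ N, so L₁ = 96.4 − 10·log₁₀(2) = 96.4 − 3.010.

93 dB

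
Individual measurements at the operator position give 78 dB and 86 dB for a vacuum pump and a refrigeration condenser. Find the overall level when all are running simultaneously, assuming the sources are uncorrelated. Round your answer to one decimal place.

Incoherent sources combine by intensity addition: L_total = 10·log₁₀(Σ 10^(L_i/10)).
Σ 10^(L/10) = 10^(78/10) + 10^(86/10) = 4.612e+08.
L_total = 10·log₁₀(4.612e+08) = 86.64 dB.

86.6 dB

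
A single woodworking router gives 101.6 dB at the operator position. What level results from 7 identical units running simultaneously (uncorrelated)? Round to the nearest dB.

110 dB

N identical incoherent sources raise the level by 10·log₁₀ N.
L_total = 101.6 + 10·log₁₀(7) = 101.6 + 8.451 = 110.05 dB.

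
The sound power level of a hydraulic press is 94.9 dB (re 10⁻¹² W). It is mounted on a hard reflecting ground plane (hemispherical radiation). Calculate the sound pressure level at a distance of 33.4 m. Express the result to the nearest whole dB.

Free-field hemispherical radiation: L_p = L_w − 10·log₁₀(2π·r²), r = 33.4 m.
2π·r² = 7009 m², 10·log₁₀ of that is 38.457 dB.
L_p = 94.9 − 38.457 = 56.44 dB.

56 dB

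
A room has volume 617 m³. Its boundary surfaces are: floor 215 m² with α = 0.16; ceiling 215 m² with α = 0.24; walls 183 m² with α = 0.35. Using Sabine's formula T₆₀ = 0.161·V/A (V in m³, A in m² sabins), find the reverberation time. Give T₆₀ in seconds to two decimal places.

Total absorption A = 215·0.16 + 215·0.24 + 183·0.35 = 150.05 m² sabins.
T₆₀ = 0.161 × 617 / 150.05 = 0.662 s.

0.66 s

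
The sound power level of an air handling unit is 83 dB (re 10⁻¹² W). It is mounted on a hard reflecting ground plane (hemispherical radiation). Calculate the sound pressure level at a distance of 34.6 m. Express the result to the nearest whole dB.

Free-field hemispherical radiation: L_p = L_w − 10·log₁₀(2π·r²), r = 34.6 m.
2π·r² = 7522 m², 10·log₁₀ of that is 38.763 dB.
L_p = 83 − 38.763 = 44.24 dB.

44 dB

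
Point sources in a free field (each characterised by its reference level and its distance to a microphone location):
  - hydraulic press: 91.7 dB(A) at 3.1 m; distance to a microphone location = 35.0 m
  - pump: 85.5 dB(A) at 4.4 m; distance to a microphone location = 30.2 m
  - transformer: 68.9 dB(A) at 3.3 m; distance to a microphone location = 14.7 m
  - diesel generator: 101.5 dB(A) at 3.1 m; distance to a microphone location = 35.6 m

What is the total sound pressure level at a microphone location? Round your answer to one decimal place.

81.0 dB(A)

Propagate each source to the receiver with L = L_ref − 20·log₁₀(r/r_ref), then add intensities.
hydraulic press: 91.7 − 20·log₁₀(35.0/3.1) = 91.7 − 21.05 = 70.65 dB(A).
pump: 85.5 − 20·log₁₀(30.2/4.4) = 85.5 − 16.73 = 68.77 dB(A).
transformer: 68.9 − 20·log₁₀(14.7/3.3) = 68.9 − 12.98 = 55.92 dB(A).
diesel generator: 101.5 − 20·log₁₀(35.6/3.1) = 101.5 − 21.20 = 80.30 dB(A).
Σ 10^(L/10) = 1.266e+08 → L_total = 10·log₁₀(1.266e+08) = 81.03 dB(A).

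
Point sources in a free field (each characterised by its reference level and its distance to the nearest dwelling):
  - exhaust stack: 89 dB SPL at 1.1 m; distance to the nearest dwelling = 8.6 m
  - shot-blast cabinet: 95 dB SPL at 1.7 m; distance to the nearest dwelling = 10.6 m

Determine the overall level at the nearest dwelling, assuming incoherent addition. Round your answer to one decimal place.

79.7 dB SPL

Apply inverse-square spreading to bring every level to the receiver, then sum 10^(L/10).
exhaust stack: 89 − 20·log₁₀(8.6/1.1) = 89 − 17.86 = 71.14 dB SPL.
shot-blast cabinet: 95 − 20·log₁₀(10.6/1.7) = 95 − 15.90 = 79.10 dB SPL.
Σ 10^(L/10) = 9.433e+07 → L_total = 10·log₁₀(9.433e+07) = 79.75 dB SPL.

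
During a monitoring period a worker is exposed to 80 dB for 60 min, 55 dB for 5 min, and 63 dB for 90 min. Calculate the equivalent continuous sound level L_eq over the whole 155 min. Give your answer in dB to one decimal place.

L_eq = 10·log₁₀[(1/T)·Σ tᵢ·10^(Lᵢ/10)] with T = 155 min.
Σ tᵢ·10^(Lᵢ/10) = 60·10^(80/10) + 5·10^(55/10) + 90·10^(63/10) = 6.181e+09.
L_eq = 10·log₁₀(6.181e+09/155) = 76.01 dB.

76.0 dB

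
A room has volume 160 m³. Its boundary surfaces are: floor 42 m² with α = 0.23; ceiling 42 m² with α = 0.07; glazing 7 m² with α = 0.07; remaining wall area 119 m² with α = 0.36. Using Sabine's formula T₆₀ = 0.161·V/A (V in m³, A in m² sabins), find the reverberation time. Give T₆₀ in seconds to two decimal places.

Summing Sᵢαᵢ: 42·0.23 + 42·0.07 + 7·0.07 + 119·0.36 = 55.93 m².
T₆₀ = 0.161·V/A = 0.161·160/55.93 = 0.461 s.

0.46 s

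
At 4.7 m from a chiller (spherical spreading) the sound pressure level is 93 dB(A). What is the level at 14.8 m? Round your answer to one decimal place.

Point-source attenuation: ΔL = 20·log₁₀(r₂/r₁) = 20·log₁₀(14.8/4.7) = 9.963 dB.
L₂ = 93 − 20·log₁₀(14.8/4.7) = 93 − 9.963 = 83.04 dB(A).

83.0 dB(A)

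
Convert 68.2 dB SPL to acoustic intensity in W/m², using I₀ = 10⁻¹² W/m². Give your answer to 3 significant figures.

I/I₀ = 10^(68.2/10) = 6.607e+06, so I = 6.607e+06 × 10⁻¹² W/m².

6.61e-06 W/m²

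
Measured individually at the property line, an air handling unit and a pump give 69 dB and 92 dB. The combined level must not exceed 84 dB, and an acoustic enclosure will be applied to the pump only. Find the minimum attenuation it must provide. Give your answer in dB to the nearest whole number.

Everything except the pump sums to 10^(69/10) = 7.943e+06 in linear terms, 69.00 dB.
The limit corresponds to 10^(84/10) = 2.512e+08; subtracting the fixed part leaves 2.432e+08 for the pump, i.e. 83.86 dB.
So the pump must be reduced from 92 to 83.86 dB: IL = 8.14 dB.

8 dB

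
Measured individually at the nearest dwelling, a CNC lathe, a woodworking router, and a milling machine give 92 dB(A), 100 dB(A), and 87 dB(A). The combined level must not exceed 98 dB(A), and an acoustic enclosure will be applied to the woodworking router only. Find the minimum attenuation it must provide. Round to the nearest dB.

Everything except the woodworking router sums to 10^(92/10) + 10^(87/10) = 2.086e+09 in linear terms, 93.19 dB(A).
The limit corresponds to 10^(98/10) = 6.310e+09; subtracting the fixed part leaves 4.223e+09 for the woodworking router, i.e. 96.26 dB(A).
Required insertion loss = 100 − 96.26 = 3.74 dB.

4 dB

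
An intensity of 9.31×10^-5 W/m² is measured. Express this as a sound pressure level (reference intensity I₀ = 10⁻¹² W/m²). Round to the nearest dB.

80 dB

I/I₀ = 9.31×10^-5/10⁻¹² = 9.31×10^7, and L = 10·log₁₀(I/I₀).
L = 10·(0.9689 + 7) = 79.69 dB.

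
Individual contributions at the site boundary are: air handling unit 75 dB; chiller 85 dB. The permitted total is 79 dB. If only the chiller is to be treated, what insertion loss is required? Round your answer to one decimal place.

The untreated sources together contribute 10^(75/10) = 3.162e+07, i.e. 75.00 dB.
To meet 79 dB overall, the treated chiller may contribute at most 10^(79/10) − 3.162e+07 = 4.781e+07, i.e. 76.80 dB.
So the chiller must be reduced from 85 to 76.80 dB: IL = 8.20 dB.

8.2 dB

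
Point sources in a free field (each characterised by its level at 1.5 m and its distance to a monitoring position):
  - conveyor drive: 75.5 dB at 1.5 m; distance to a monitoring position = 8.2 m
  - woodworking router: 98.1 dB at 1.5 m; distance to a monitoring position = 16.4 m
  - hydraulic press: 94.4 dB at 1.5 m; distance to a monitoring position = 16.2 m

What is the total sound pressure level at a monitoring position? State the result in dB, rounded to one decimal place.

79.0 dB

Propagate each source to the receiver with L = L_ref − 20·log₁₀(r/r_ref), then add intensities.
conveyor drive: 75.5 − 20·log₁₀(8.2/1.5) = 75.5 − 14.75 = 60.75 dB.
woodworking router: 98.1 − 20·log₁₀(16.4/1.5) = 98.1 − 20.78 = 77.32 dB.
hydraulic press: 94.4 − 20·log₁₀(16.2/1.5) = 94.4 − 20.67 = 73.73 dB.
Σ 10^(L/10) = 7.881e+07 → L_total = 10·log₁₀(7.881e+07) = 78.97 dB.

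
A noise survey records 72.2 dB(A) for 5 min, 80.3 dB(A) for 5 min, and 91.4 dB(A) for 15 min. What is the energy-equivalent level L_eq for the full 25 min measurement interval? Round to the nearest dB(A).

The energy average is taken in the linear domain: L_eq = 10·log₁₀[(Σ tᵢ·10^(Lᵢ/10))/T], T = 25 min.
Σ tᵢ·10^(Lᵢ/10) = 5·10^(72.2/10) + 5·10^(80.3/10) + 15·10^(91.4/10) = 2.132e+10.
L_eq = 10·log₁₀(2.132e+10/25) = 89.31 dB(A).

89 dB(A)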